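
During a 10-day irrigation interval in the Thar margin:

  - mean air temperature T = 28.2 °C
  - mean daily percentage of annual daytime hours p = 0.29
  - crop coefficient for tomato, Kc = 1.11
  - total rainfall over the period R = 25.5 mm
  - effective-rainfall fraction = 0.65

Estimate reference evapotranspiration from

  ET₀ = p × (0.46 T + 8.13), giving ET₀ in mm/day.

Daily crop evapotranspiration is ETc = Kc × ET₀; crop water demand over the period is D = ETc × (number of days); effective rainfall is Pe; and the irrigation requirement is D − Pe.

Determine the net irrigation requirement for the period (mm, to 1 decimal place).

51.4 mm

ET₀ = 0.29 × (0.46 × 28.2 + 8.13) = 0.29 × 21.102 = 6.1196 mm/d
ETc = Kc × ET₀ = 1.11 × 6.1196 = 6.7928 mm/d
Crop demand D = ETc × 10 d = 6.7928 × 10 = 67.928 mm
Pe = 0.65 × 25.5 = 16.575 mm
D − Pe = 67.928 − 16.575 = 51.353 mm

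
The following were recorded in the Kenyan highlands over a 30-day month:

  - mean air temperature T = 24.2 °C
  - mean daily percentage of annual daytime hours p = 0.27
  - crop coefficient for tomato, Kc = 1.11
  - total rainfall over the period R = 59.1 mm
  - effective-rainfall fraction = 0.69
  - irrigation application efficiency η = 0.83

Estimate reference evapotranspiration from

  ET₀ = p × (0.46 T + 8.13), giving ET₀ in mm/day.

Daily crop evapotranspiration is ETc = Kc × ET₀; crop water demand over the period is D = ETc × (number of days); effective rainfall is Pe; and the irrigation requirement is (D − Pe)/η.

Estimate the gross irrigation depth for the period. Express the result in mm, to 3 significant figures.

160 mm

ET₀ = 0.27 × (0.46 × 24.2 + 8.13) = 0.27 × 19.262 = 5.2007 mm/d
ETc = Kc × ET₀ = 1.11 × 5.2007 = 5.7728 mm/d
Crop demand D = ETc × 30 d = 5.7728 × 30 = 173.184 mm
Pe = 0.69 × 59.1 = 40.779 mm
D − Pe = 173.184 − 40.779 = 132.405 mm
Gross irrigation = 132.405 / 0.83 = 159.524 mm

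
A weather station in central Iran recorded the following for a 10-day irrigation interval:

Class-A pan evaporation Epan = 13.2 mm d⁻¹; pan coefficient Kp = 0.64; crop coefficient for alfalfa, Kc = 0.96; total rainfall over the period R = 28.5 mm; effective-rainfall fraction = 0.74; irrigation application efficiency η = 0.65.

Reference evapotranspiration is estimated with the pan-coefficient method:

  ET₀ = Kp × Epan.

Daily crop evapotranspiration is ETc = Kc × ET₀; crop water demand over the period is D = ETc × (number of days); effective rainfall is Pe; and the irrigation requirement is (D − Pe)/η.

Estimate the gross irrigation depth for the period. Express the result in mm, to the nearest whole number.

ET₀ = 0.64 × 13.2 = 8.4480 mm/d
ETc = Kc × ET₀ = 0.96 × 8.4480 = 8.1101 mm/d
Crop demand D = ETc × 10 d = 8.1101 × 10 = 81.101 mm
Pe = 0.74 × 28.5 = 21.090 mm
D − Pe = 81.101 − 21.090 = 60.011 mm
Gross irrigation = 60.011 / 0.65 = 92.325 mm

92 mm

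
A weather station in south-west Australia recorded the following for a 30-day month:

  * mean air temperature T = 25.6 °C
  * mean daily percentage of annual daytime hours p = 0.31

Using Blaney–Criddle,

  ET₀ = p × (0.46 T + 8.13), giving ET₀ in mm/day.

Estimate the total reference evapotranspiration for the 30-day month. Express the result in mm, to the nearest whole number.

185 mm

ET₀ = 0.31 × (0.46 × 25.6 + 8.13) = 0.31 × 19.906 = 6.1709 mm/d
Monthly total = 6.1709 × 30 = 185.127 mm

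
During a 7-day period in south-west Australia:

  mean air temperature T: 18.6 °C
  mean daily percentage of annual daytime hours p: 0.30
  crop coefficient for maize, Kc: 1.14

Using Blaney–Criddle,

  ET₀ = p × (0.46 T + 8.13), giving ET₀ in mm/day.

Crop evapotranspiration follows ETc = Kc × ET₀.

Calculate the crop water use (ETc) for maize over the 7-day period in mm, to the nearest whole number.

40 mm

ET₀ = 0.30 × (0.46 × 18.6 + 8.13) = 0.30 × 16.686 = 5.0058 mm/d
ETc = Kc × ET₀ = 1.14 × 5.0058 = 5.7066 mm/d
Over 7 days: 5.7066 × 7 = 39.946 mm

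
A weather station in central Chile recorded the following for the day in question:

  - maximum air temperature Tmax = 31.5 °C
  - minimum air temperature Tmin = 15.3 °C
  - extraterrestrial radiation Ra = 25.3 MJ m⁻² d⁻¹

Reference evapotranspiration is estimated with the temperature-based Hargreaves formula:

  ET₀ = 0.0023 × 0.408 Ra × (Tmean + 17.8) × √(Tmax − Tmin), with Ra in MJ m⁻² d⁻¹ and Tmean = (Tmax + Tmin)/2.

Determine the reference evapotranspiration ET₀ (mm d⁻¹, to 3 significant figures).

3.94 mm d⁻¹

Tmean = (31.5 + 15.3)/2 = 23.40 °C
0.408 Ra = 0.408 × 25.3 = 10.3224 mm/d equivalent
ET₀ = 0.0023 × 10.3224 × (23.40 + 17.8) × √16.2 = 0.0023 × 10.3224 × 41.20 × 4.0249 = 3.9370 mm/d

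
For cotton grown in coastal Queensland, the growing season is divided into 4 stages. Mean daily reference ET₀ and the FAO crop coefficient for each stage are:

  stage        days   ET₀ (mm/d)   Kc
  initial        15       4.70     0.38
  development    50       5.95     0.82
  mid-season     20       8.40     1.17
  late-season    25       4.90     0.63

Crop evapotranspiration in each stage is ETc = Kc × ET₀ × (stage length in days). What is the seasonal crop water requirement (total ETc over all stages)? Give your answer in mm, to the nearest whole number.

544 mm

initial: 0.38 × 4.70 × 15 = 26.79 mm
development: 0.82 × 5.95 × 50 = 243.95 mm
mid-season: 1.17 × 8.40 × 20 = 196.56 mm
late-season: 0.63 × 4.90 × 25 = 77.18 mm
Seasonal total = 544.48 mm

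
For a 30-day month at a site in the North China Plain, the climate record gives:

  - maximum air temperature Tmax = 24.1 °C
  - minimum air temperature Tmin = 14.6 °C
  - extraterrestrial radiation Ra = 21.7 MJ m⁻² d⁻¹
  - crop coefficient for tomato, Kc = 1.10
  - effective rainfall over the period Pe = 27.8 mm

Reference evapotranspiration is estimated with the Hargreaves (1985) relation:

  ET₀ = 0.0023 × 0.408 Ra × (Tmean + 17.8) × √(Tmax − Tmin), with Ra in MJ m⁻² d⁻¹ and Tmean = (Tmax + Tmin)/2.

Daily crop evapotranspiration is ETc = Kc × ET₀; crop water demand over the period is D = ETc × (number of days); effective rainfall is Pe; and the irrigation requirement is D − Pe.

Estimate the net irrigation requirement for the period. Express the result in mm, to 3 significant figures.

Tmean = (24.1 + 14.6)/2 = 19.35 °C
0.408 Ra = 0.408 × 21.7 = 8.8536 mm/d equivalent
ET₀ = 0.0023 × 8.8536 × (19.35 + 17.8) × √9.5 = 0.0023 × 8.8536 × 37.15 × 3.0822 = 2.3317 mm/d
ETc = Kc × ET₀ = 1.10 × 2.3317 = 2.5649 mm/d
Crop demand D = ETc × 30 d = 2.5649 × 30 = 76.947 mm
D − Pe = 76.947 − 27.8 = 49.147 mm

49.1 mm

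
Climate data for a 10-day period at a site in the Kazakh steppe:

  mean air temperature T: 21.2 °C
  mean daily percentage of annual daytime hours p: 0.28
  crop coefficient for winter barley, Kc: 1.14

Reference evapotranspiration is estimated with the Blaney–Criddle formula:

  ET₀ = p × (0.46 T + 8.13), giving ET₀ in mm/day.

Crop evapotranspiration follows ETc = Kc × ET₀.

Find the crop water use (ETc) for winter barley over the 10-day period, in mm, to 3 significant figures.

ET₀ = 0.28 × (0.46 × 21.2 + 8.13) = 0.28 × 17.882 = 5.0070 mm/d
ETc = Kc × ET₀ = 1.14 × 5.0070 = 5.7080 mm/d
Over 10 days: 5.7080 × 10 = 57.080 mm

57.1 mm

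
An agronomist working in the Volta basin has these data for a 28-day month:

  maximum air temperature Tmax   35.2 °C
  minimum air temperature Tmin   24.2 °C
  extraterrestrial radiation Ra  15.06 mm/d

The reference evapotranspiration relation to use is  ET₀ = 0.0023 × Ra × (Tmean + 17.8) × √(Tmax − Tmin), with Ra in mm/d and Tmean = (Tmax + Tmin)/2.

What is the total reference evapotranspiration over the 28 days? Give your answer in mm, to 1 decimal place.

Tmean = (35.2 + 24.2)/2 = 29.70 °C
ET₀ = 0.0023 × 15.06 × (29.70 + 17.8) × √11.0 = 0.0023 × 15.06 × 47.50 × 3.3166 = 5.4568 mm/d
Over 28 days: 5.4568 × 28 = 152.790 mm

152.8 mm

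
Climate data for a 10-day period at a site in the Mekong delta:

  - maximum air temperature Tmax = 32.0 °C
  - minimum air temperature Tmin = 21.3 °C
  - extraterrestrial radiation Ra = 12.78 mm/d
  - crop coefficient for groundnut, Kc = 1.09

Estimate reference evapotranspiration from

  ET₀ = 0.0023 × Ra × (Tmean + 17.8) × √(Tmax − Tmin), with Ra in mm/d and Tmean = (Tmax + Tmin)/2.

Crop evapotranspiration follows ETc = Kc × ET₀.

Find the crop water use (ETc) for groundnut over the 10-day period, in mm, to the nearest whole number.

Tmean = (32.0 + 21.3)/2 = 26.65 °C
ET₀ = 0.0023 × 12.78 × (26.65 + 17.8) × √10.7 = 0.0023 × 12.78 × 44.45 × 3.2711 = 4.2739 mm/d
ETc = Kc × ET₀ = 1.09 × 4.2739 = 4.6586 mm/d
Over 10 days: 4.6586 × 10 = 46.586 mm

47 mm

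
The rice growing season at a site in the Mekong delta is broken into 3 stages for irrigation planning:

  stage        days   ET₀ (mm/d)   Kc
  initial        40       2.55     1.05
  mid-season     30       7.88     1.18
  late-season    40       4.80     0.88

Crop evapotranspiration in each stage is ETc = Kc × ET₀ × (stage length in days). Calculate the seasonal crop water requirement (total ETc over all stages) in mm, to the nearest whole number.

555 mm

initial: 1.05 × 2.55 × 40 = 107.10 mm
mid-season: 1.18 × 7.88 × 30 = 278.95 mm
late-season: 0.88 × 4.80 × 40 = 168.96 mm
Seasonal total = 555.01 mm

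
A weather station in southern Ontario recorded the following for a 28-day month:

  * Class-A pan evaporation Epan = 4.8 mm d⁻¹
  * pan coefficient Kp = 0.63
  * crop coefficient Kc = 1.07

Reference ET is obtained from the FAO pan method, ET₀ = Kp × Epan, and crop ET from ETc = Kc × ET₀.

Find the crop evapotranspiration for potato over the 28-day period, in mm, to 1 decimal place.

90.6 mm

ET₀ = 0.63 × 4.8 = 3.0240 mm/d
ETc = Kc × ET₀ = 1.07 × 3.0240 = 3.2357 mm/d
Over 28 days: 3.2357 × 28 = 90.600 mm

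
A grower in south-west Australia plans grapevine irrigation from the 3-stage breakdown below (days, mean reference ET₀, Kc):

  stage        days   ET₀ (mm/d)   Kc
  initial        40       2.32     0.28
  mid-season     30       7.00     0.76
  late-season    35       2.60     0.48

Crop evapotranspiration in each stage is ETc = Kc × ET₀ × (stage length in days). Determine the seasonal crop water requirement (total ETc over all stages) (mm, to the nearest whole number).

initial: 0.28 × 2.32 × 40 = 25.98 mm
mid-season: 0.76 × 7.00 × 30 = 159.60 mm
late-season: 0.48 × 2.60 × 35 = 43.68 mm
Seasonal total = 229.26 mm

229 mm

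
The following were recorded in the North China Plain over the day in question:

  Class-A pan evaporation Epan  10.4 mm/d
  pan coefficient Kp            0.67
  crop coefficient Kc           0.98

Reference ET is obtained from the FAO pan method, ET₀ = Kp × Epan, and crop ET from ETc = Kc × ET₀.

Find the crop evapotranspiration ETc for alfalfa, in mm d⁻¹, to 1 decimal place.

ET₀ = 0.67 × 10.4 = 6.9680 mm/d
ETc = Kc × ET₀ = 0.98 × 6.9680 = 6.8286 mm/d

6.8 mm d⁻¹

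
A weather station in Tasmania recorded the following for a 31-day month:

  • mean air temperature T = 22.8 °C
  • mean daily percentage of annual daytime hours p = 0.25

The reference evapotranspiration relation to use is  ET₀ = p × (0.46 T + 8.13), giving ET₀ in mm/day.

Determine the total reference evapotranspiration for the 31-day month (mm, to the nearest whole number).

144 mm

ET₀ = 0.25 × (0.46 × 22.8 + 8.13) = 0.25 × 18.618 = 4.6545 mm/d
Monthly total = 4.6545 × 31 = 144.290 mm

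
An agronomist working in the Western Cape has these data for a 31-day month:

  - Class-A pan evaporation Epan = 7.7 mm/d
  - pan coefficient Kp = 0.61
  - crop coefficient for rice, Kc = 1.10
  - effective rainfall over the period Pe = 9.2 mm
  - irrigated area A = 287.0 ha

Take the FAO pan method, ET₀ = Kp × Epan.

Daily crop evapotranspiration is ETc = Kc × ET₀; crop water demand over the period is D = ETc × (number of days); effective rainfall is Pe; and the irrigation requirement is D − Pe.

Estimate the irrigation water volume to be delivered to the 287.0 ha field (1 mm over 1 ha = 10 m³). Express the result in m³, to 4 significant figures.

ET₀ = 0.61 × 7.7 = 4.6970 mm/d
ETc = Kc × ET₀ = 1.10 × 4.6970 = 5.1667 mm/d
Crop demand D = ETc × 31 d = 5.1667 × 31 = 160.168 mm
D − Pe = 160.168 − 9.2 = 150.968 mm
Volume = 150.968 mm × 287.0 ha × 10 = 433278.2 m³

433300 m³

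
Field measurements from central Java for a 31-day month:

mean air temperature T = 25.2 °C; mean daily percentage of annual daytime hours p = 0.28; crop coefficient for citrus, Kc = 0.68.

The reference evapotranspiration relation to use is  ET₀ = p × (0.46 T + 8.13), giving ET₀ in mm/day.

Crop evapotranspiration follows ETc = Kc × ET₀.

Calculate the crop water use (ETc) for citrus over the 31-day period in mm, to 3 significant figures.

ET₀ = 0.28 × (0.46 × 25.2 + 8.13) = 0.28 × 19.722 = 5.5222 mm/d
ETc = Kc × ET₀ = 0.68 × 5.5222 = 3.7551 mm/d
Over 31 days: 3.7551 × 31 = 116.408 mm

116 mm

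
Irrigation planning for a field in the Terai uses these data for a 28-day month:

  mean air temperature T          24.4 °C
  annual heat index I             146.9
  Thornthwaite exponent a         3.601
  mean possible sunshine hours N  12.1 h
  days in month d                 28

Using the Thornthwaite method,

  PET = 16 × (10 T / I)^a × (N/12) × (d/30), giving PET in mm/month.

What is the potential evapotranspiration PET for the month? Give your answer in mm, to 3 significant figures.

10T/I = 10 × 24.4 / 146.9 = 1.6610
(10T/I)^a = 1.6610^3.601 = 6.2166
Uncorrected PET = 16 × 6.2166 = 99.466 mm
Correction = (N/12)(d/30) = (12.1/12)(28/30) = 0.9411
PET = 99.466 × 0.9411 = 93.607 mm/month

93.6 mm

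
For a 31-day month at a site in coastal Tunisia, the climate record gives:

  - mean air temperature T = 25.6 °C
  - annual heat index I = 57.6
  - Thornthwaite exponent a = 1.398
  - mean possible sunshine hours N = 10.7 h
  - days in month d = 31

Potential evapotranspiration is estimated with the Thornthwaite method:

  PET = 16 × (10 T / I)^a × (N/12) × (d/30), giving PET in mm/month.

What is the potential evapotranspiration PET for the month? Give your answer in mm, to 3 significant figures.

119 mm

10T/I = 10 × 25.6 / 57.6 = 4.4444
(10T/I)^a = 4.4444^1.398 = 8.0472
Uncorrected PET = 16 × 8.0472 = 128.755 mm
Correction = (N/12)(d/30) = (10.7/12)(31/30) = 0.9214
PET = 128.755 × 0.9214 = 118.635 mm/month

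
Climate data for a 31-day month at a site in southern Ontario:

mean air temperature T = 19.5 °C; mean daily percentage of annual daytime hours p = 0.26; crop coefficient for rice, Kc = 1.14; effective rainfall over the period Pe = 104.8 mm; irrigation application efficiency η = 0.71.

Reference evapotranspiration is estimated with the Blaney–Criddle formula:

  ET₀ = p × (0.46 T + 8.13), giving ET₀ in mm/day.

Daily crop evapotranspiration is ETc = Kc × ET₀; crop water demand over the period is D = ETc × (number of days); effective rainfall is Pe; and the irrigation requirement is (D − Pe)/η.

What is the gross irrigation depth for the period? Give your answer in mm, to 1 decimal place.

ET₀ = 0.26 × (0.46 × 19.5 + 8.13) = 0.26 × 17.100 = 4.4460 mm/d
ETc = Kc × ET₀ = 1.14 × 4.4460 = 5.0684 mm/d
Crop demand D = ETc × 31 d = 5.0684 × 31 = 157.120 mm
D − Pe = 157.120 − 104.8 = 52.320 mm
Gross irrigation = 52.320 / 0.71 = 73.690 mm

73.7 mm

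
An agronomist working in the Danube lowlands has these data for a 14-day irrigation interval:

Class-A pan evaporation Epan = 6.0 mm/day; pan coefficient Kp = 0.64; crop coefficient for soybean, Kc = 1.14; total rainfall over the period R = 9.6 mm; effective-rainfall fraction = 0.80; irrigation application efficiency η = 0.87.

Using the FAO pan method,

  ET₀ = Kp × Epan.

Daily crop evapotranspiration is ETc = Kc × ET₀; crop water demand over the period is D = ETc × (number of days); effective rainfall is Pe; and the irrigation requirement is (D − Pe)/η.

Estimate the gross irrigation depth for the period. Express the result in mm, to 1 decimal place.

61.6 mm

ET₀ = 0.64 × 6.0 = 3.8400 mm/d
ETc = Kc × ET₀ = 1.14 × 3.8400 = 4.3776 mm/d
Crop demand D = ETc × 14 d = 4.3776 × 14 = 61.286 mm
Pe = 0.80 × 9.6 = 7.680 mm
D − Pe = 61.286 − 7.680 = 53.606 mm
Gross irrigation = 53.606 / 0.87 = 61.616 mm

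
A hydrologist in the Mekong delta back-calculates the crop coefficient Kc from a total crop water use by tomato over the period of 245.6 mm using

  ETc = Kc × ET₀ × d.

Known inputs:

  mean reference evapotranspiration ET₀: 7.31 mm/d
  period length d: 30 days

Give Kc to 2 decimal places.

ETc = Kc × ET₀ × d  ⇒  Kc = ETc / (ET₀ × d)
Kc = 245.6 / (7.31 × 30) = 245.6 / 219.30 = 1.1199

1.12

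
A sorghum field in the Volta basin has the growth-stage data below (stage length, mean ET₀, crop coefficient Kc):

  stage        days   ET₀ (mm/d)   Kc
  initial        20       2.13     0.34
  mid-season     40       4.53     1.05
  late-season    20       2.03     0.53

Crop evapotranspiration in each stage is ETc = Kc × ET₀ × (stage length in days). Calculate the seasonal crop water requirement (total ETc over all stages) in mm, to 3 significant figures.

initial: 0.34 × 2.13 × 20 = 14.48 mm
mid-season: 1.05 × 4.53 × 40 = 190.26 mm
late-season: 0.53 × 2.03 × 20 = 21.52 mm
Seasonal total = 226.26 mm

226 mm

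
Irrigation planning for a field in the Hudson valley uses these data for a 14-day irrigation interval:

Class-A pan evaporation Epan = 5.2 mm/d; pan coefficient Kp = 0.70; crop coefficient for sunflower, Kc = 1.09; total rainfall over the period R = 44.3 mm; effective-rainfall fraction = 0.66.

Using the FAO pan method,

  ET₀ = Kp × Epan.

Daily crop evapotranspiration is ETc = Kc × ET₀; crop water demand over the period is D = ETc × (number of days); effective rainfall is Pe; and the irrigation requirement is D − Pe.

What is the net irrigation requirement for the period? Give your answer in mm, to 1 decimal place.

ET₀ = 0.70 × 5.2 = 3.6400 mm/d
ETc = Kc × ET₀ = 1.09 × 3.6400 = 3.9676 mm/d
Crop demand D = ETc × 14 d = 3.9676 × 14 = 55.546 mm
Pe = 0.66 × 44.3 = 29.238 mm
D − Pe = 55.546 − 29.238 = 26.308 mm

26.3 mm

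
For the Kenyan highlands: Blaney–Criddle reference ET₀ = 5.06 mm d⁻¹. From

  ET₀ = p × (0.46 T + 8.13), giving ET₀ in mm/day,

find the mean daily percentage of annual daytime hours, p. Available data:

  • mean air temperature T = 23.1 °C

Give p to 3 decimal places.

p = ET₀ / (0.46 T + 8.13) = 5.06 / (0.46 × 23.1 + 8.13) = 5.06 / 18.756 = 0.2698

0.270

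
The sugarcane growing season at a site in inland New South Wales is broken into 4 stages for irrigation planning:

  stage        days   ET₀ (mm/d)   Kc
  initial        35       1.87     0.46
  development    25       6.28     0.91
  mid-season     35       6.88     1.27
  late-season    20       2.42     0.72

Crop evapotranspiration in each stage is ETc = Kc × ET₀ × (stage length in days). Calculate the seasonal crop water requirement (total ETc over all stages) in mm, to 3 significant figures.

514 mm

initial: 0.46 × 1.87 × 35 = 30.11 mm
development: 0.91 × 6.28 × 25 = 142.87 mm
mid-season: 1.27 × 6.88 × 35 = 305.82 mm
late-season: 0.72 × 2.42 × 20 = 34.85 mm
Seasonal total = 513.65 mm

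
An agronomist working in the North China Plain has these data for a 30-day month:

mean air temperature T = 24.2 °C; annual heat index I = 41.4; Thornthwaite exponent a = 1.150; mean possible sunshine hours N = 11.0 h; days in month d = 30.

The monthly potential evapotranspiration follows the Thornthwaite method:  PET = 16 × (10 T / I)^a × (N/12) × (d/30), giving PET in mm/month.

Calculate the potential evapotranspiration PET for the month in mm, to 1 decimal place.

10T/I = 10 × 24.2 / 41.4 = 5.8454
(10T/I)^a = 5.8454^1.150 = 7.6179
Uncorrected PET = 16 × 7.6179 = 121.886 mm
Correction = (N/12)(d/30) = (11.0/12)(30/30) = 0.9167
PET = 121.886 × 0.9167 = 111.733 mm/month

111.7 mm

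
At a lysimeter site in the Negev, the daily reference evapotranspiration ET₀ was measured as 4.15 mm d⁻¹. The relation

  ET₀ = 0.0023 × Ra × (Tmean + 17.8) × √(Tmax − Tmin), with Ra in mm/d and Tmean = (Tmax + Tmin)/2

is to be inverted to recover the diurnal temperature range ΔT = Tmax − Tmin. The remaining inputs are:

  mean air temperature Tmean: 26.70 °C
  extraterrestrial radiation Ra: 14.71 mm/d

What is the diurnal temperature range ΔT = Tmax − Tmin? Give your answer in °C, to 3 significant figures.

7.60 °C

√ΔT = ET₀ / [0.0023 × Ra × (Tmean+17.8)] = 4.15 / (0.0023 × 14.71 × 44.50) = 2.7564
ΔT = 2.7564² = 7.598 °C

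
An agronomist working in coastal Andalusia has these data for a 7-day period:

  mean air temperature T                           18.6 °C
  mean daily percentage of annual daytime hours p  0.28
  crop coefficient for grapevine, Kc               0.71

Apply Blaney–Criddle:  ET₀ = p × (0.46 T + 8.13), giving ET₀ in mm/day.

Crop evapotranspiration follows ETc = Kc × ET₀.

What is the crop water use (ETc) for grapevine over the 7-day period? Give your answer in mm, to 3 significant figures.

ET₀ = 0.28 × (0.46 × 18.6 + 8.13) = 0.28 × 16.686 = 4.6721 mm/d
ETc = Kc × ET₀ = 0.71 × 4.6721 = 3.3172 mm/d
Over 7 days: 3.3172 × 7 = 23.220 mm

23.2 mm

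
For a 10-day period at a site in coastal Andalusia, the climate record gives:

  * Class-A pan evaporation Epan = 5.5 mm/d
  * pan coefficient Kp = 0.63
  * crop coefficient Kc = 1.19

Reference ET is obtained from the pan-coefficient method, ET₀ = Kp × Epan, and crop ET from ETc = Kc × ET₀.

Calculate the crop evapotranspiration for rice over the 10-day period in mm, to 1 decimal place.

ET₀ = 0.63 × 5.5 = 3.4650 mm/d
ETc = Kc × ET₀ = 1.19 × 3.4650 = 4.1234 mm/d
Over 10 days: 4.1234 × 10 = 41.234 mm

41.2 mm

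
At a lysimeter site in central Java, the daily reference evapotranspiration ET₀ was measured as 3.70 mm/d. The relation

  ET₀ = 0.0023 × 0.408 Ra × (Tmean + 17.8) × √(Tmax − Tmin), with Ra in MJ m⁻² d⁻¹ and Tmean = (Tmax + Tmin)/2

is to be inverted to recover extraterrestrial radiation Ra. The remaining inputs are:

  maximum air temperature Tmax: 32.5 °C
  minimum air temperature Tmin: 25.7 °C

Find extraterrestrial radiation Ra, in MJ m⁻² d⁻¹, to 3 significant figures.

Tmean = (32.5+25.7)/2 = 29.10 °C; ΔT = 6.8
Ra = ET₀ / [0.0023 × 0.408 × (Tmean+17.8) × √ΔT]
   = 3.70 / (0.0023 × 0.408 × 46.90 × 2.6077) = 32.239 MJ m⁻² d⁻¹

32.2 MJ m⁻² d⁻¹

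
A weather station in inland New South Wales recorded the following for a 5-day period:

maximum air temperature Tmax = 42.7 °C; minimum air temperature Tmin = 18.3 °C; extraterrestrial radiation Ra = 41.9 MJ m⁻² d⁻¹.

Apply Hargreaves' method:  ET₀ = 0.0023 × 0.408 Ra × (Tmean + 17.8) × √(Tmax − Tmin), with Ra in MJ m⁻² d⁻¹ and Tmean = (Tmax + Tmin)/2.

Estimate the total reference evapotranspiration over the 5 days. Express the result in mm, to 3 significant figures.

Tmean = (42.7 + 18.3)/2 = 30.50 °C
0.408 Ra = 0.408 × 41.9 = 17.0952 mm/d equivalent
ET₀ = 0.0023 × 17.0952 × (30.50 + 17.8) × √24.4 = 0.0023 × 17.0952 × 48.30 × 4.9396 = 9.3808 mm/d
Over 5 days: 9.3808 × 5 = 46.904 mm

46.9 mm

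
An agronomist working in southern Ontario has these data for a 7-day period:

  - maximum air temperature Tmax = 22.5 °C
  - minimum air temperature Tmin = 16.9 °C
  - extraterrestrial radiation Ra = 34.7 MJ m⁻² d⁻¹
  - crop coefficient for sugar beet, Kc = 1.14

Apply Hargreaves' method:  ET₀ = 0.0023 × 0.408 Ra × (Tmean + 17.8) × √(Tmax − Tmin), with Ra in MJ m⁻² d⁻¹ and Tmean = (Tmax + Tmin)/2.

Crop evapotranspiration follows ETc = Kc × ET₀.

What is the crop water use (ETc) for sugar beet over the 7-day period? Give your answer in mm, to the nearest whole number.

Tmean = (22.5 + 16.9)/2 = 19.70 °C
0.408 Ra = 0.408 × 34.7 = 14.1576 mm/d equivalent
ET₀ = 0.0023 × 14.1576 × (19.70 + 17.8) × √5.6 = 0.0023 × 14.1576 × 37.50 × 2.3664 = 2.8896 mm/d
ETc = Kc × ET₀ = 1.14 × 2.8896 = 3.2941 mm/d
Over 7 days: 3.2941 × 7 = 23.059 mm

23 mm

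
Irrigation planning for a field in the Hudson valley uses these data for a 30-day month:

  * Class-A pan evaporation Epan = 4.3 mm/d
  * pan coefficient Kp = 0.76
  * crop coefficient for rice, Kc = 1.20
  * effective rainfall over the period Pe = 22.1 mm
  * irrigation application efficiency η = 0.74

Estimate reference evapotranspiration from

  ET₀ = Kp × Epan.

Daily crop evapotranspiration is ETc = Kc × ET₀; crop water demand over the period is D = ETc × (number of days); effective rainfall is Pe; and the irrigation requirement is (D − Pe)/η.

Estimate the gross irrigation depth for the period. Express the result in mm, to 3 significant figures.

129 mm

ET₀ = 0.76 × 4.3 = 3.2680 mm/d
ETc = Kc × ET₀ = 1.20 × 3.2680 = 3.9216 mm/d
Crop demand D = ETc × 30 d = 3.9216 × 30 = 117.648 mm
D − Pe = 117.648 − 22.1 = 95.548 mm
Gross irrigation = 95.548 / 0.74 = 129.119 mm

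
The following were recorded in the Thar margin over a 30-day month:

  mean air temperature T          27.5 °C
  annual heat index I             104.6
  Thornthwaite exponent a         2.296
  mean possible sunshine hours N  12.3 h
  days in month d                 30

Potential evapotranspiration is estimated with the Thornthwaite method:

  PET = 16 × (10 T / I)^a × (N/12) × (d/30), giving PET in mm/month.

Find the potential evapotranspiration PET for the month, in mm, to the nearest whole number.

151 mm

10T/I = 10 × 27.5 / 104.6 = 2.6291
(10T/I)^a = 2.6291^2.296 = 9.2019
Uncorrected PET = 16 × 9.2019 = 147.230 mm
Correction = (N/12)(d/30) = (12.3/12)(30/30) = 1.0250
PET = 147.230 × 1.0250 = 150.911 mm/month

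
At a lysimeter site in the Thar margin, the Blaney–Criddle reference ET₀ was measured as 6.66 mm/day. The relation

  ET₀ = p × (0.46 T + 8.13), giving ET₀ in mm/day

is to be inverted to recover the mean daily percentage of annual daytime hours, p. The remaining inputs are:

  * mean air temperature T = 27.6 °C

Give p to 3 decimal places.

0.320

p = ET₀ / (0.46 T + 8.13) = 6.66 / (0.46 × 27.6 + 8.13) = 6.66 / 20.826 = 0.3198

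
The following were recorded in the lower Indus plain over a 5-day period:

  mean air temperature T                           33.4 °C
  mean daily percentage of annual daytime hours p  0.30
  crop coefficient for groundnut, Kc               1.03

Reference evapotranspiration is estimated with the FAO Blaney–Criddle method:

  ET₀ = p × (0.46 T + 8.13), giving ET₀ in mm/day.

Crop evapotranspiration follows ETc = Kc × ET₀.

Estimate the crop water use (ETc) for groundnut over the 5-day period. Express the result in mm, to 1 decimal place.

ET₀ = 0.30 × (0.46 × 33.4 + 8.13) = 0.30 × 23.494 = 7.0482 mm/d
ETc = Kc × ET₀ = 1.03 × 7.0482 = 7.2596 mm/d
Over 5 days: 7.2596 × 5 = 36.298 mm

36.3 mm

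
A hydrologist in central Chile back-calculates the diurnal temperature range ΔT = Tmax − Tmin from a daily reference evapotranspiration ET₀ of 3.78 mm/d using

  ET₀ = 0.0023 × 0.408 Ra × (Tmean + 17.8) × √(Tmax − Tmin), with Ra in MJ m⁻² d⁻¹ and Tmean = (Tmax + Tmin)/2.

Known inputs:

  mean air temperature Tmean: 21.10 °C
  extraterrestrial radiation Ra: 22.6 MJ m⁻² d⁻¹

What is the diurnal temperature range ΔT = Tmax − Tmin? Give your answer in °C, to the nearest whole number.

√ΔT = ET₀ / [0.0023 × 0.408 × Ra × (Tmean+17.8)] = 3.78 / (0.0023 × 9.2208 × 38.90) = 4.5819
ΔT = 4.5819² = 20.994 °C

21 °C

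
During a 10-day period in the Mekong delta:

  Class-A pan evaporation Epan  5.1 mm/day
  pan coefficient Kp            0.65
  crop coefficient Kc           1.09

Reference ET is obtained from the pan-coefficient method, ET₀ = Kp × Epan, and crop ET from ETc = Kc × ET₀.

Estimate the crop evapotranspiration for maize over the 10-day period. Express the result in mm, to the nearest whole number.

36 mm

ET₀ = 0.65 × 5.1 = 3.3150 mm/d
ETc = Kc × ET₀ = 1.09 × 3.3150 = 3.6134 mm/d
Over 10 days: 3.6134 × 10 = 36.134 mm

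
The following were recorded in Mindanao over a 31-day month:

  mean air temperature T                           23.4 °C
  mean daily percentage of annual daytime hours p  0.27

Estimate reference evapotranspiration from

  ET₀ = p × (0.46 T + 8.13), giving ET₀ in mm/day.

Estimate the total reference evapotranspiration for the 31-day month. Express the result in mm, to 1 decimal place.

158.1 mm

ET₀ = 0.27 × (0.46 × 23.4 + 8.13) = 0.27 × 18.894 = 5.1014 mm/d
Monthly total = 5.1014 × 31 = 158.143 mm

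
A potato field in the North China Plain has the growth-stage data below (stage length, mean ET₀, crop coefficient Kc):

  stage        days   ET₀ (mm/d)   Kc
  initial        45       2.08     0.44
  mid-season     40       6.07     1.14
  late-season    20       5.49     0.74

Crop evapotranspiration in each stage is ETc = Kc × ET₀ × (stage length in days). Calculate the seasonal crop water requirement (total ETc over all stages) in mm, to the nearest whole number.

initial: 0.44 × 2.08 × 45 = 41.18 mm
mid-season: 1.14 × 6.07 × 40 = 276.79 mm
late-season: 0.74 × 5.49 × 20 = 81.25 mm
Seasonal total = 399.22 mm

399 mm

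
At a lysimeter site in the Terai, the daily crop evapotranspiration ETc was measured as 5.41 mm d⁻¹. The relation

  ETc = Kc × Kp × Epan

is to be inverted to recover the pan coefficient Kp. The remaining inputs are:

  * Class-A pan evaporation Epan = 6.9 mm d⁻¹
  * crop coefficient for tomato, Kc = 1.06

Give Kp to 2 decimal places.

ETc = Kc × Kp × Epan  ⇒  Kp = ETc / (Kc × Epan)
Kp = 5.41 / (1.06 × 6.9) = 5.41 / 7.314 = 0.7397

0.74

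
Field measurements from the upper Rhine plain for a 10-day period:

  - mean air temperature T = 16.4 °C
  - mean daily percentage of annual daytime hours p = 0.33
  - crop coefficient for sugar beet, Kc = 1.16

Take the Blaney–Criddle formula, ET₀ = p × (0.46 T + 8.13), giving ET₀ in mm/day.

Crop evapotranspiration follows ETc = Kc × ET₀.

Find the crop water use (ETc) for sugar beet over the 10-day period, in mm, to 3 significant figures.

60.0 mm

ET₀ = 0.33 × (0.46 × 16.4 + 8.13) = 0.33 × 15.674 = 5.1724 mm/d
ETc = Kc × ET₀ = 1.16 × 5.1724 = 6.0000 mm/d
Over 10 days: 6.0000 × 10 = 60.000 mm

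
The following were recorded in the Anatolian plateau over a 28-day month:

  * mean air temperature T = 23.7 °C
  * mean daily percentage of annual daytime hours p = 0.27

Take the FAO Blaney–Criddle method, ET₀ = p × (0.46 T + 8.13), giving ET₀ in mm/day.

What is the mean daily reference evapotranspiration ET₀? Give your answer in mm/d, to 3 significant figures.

ET₀ = 0.27 × (0.46 × 23.7 + 8.13) = 0.27 × 19.032 = 5.1386 mm/d

5.14 mm/d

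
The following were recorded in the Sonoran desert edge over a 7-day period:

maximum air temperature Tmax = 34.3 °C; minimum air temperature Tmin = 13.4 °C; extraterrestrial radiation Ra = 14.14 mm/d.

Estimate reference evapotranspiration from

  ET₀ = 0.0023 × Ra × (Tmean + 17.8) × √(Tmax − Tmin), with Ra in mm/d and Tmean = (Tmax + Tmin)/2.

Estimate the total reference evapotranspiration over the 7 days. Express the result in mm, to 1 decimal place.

43.3 mm

Tmean = (34.3 + 13.4)/2 = 23.85 °C
ET₀ = 0.0023 × 14.14 × (23.85 + 17.8) × √20.9 = 0.0023 × 14.14 × 41.65 × 4.5717 = 6.1926 mm/d
Over 7 days: 6.1926 × 7 = 43.348 mm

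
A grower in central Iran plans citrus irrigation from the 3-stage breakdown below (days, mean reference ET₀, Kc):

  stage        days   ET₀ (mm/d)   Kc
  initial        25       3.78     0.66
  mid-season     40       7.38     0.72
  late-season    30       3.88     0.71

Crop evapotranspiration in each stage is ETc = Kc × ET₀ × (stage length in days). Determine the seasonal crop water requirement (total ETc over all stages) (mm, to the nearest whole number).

358 mm

initial: 0.66 × 3.78 × 25 = 62.37 mm
mid-season: 0.72 × 7.38 × 40 = 212.54 mm
late-season: 0.71 × 3.88 × 30 = 82.64 mm
Seasonal total = 357.55 mm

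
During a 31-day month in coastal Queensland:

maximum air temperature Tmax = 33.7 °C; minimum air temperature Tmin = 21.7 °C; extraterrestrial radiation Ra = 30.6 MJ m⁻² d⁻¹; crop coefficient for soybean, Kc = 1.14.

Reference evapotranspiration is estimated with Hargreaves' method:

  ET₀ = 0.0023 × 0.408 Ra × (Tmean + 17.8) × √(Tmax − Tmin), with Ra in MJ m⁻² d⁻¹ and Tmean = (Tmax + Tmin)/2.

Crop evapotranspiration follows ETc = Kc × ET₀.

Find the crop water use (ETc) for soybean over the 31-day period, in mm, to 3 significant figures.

160 mm

Tmean = (33.7 + 21.7)/2 = 27.70 °C
0.408 Ra = 0.408 × 30.6 = 12.4848 mm/d equivalent
ET₀ = 0.0023 × 12.4848 × (27.70 + 17.8) × √12.0 = 0.0023 × 12.4848 × 45.50 × 3.4641 = 4.5260 mm/d
ETc = Kc × ET₀ = 1.14 × 4.5260 = 5.1596 mm/d
Over 31 days: 5.1596 × 31 = 159.948 mm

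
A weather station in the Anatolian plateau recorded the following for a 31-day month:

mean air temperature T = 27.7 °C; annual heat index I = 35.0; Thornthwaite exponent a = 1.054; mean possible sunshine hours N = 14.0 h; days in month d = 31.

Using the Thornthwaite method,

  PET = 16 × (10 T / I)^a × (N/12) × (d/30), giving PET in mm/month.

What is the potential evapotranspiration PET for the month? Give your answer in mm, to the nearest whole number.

171 mm

10T/I = 10 × 27.7 / 35.0 = 7.9143
(10T/I)^a = 7.9143^1.054 = 8.8497
Uncorrected PET = 16 × 8.8497 = 141.595 mm
Correction = (N/12)(d/30) = (14.0/12)(31/30) = 1.2056
PET = 141.595 × 1.2056 = 170.707 mm/month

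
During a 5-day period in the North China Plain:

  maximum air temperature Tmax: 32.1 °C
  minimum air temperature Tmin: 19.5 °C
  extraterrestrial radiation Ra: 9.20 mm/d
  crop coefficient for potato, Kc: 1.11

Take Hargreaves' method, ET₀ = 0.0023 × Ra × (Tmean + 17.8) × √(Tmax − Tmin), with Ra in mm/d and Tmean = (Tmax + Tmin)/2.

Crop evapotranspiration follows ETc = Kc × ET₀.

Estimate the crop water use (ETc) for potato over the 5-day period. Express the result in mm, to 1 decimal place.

18.2 mm

Tmean = (32.1 + 19.5)/2 = 25.80 °C
ET₀ = 0.0023 × 9.20 × (25.80 + 17.8) × √12.6 = 0.0023 × 9.20 × 43.60 × 3.5496 = 3.2748 mm/d
ETc = Kc × ET₀ = 1.11 × 3.2748 = 3.6350 mm/d
Over 5 days: 3.6350 × 5 = 18.175 mm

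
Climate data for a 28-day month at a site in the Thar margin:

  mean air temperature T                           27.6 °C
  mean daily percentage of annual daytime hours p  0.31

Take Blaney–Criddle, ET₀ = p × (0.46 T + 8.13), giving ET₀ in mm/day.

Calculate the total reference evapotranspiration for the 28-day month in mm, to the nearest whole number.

181 mm

ET₀ = 0.31 × (0.46 × 27.6 + 8.13) = 0.31 × 20.826 = 6.4561 mm/d
Monthly total = 6.4561 × 28 = 180.771 mm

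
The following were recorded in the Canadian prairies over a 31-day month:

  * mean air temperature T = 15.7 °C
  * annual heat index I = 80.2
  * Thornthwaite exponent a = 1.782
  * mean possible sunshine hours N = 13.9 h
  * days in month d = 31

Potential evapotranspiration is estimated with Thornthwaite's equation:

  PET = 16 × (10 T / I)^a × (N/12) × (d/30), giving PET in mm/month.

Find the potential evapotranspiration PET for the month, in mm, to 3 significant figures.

10T/I = 10 × 15.7 / 80.2 = 1.9576
(10T/I)^a = 1.9576^1.782 = 3.3102
Uncorrected PET = 16 × 3.3102 = 52.963 mm
Correction = (N/12)(d/30) = (13.9/12)(31/30) = 1.1969
PET = 52.963 × 1.1969 = 63.391 mm/month

63.4 mm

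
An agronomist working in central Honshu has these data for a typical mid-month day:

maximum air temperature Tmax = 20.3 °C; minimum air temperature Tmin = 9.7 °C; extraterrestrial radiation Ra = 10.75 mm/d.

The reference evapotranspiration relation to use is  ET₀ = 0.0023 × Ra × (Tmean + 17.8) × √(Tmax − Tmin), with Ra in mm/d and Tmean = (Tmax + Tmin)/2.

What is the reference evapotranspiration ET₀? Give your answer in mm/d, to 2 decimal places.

2.64 mm/d

Tmean = (20.3 + 9.7)/2 = 15.00 °C
ET₀ = 0.0023 × 10.75 × (15.00 + 17.8) × √10.6 = 0.0023 × 10.75 × 32.80 × 3.2558 = 2.6404 mm/d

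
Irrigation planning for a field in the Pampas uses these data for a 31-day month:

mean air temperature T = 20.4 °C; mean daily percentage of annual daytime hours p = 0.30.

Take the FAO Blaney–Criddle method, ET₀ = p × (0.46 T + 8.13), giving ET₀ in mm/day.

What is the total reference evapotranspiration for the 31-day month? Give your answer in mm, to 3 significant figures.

163 mm

ET₀ = 0.30 × (0.46 × 20.4 + 8.13) = 0.30 × 17.514 = 5.2542 mm/d
Monthly total = 5.2542 × 31 = 162.880 mm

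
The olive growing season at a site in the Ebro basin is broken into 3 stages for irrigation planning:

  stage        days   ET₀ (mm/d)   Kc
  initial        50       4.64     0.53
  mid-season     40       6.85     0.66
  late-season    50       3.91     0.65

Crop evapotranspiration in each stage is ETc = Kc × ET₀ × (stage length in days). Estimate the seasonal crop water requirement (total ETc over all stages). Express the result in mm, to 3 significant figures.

431 mm

initial: 0.53 × 4.64 × 50 = 122.96 mm
mid-season: 0.66 × 6.85 × 40 = 180.84 mm
late-season: 0.65 × 3.91 × 50 = 127.08 mm
Seasonal total = 430.88 mm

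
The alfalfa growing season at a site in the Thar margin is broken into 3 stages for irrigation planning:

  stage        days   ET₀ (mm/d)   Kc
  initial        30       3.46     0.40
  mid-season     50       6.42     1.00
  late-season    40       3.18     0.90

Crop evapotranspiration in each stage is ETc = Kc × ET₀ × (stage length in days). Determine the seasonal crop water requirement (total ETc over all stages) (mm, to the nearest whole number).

initial: 0.40 × 3.46 × 30 = 41.52 mm
mid-season: 1.00 × 6.42 × 50 = 321.00 mm
late-season: 0.90 × 3.18 × 40 = 114.48 mm
Seasonal total = 477.00 mm

477 mm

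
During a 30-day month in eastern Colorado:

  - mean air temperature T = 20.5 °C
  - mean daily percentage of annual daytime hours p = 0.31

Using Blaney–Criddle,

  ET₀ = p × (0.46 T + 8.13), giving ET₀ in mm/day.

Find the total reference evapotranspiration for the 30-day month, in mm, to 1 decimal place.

ET₀ = 0.31 × (0.46 × 20.5 + 8.13) = 0.31 × 17.560 = 5.4436 mm/d
Monthly total = 5.4436 × 30 = 163.308 mm

163.3 mm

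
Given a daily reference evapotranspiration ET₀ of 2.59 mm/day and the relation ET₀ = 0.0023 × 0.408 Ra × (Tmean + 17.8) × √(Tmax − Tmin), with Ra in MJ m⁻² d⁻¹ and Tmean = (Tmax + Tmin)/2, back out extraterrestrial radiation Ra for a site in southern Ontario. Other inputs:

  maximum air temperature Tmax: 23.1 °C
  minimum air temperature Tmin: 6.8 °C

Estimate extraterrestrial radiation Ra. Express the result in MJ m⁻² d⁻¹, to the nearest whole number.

Tmean = (23.1+6.8)/2 = 14.95 °C; ΔT = 16.3
Ra = ET₀ / [0.0023 × 0.408 × (Tmean+17.8) × √ΔT]
   = 2.59 / (0.0023 × 0.408 × 32.75 × 4.0373) = 20.874 MJ m⁻² d⁻¹

21 MJ m⁻² d⁻¹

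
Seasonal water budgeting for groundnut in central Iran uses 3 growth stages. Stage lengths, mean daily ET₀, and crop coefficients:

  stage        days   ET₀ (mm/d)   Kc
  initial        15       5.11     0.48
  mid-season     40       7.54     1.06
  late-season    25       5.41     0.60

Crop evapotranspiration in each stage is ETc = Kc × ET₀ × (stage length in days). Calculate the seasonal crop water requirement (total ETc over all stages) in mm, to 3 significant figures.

438 mm

initial: 0.48 × 5.11 × 15 = 36.79 mm
mid-season: 1.06 × 7.54 × 40 = 319.70 mm
late-season: 0.60 × 5.41 × 25 = 81.15 mm
Seasonal total = 437.64 mm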